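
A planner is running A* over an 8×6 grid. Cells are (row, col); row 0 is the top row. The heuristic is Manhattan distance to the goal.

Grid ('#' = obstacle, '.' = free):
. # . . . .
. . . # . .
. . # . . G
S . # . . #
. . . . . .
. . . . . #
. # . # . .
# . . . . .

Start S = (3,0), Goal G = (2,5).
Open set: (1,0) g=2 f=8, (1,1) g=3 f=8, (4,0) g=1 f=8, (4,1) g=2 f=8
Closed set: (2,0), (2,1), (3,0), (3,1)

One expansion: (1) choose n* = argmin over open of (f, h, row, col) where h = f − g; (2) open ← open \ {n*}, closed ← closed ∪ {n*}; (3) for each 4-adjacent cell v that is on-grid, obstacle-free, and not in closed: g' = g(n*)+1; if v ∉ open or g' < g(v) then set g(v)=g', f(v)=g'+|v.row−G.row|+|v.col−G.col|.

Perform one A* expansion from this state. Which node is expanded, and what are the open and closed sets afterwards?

expanded=(1,1); open=[(1,0) g=2 f=8, (1,2) g=4 f=8, (4,0) g=1 f=8, (4,1) g=2 f=8]; closed=[(1,1), (2,0), (2,1), (3,0), (3,1)]

step 1: expand (1,1) (f=8, h=5) → closed; open now [(1,0) g=2 f=8, (1,2) g=4 f=8, (4,0) g=1 f=8, (4,1) g=2 f=8]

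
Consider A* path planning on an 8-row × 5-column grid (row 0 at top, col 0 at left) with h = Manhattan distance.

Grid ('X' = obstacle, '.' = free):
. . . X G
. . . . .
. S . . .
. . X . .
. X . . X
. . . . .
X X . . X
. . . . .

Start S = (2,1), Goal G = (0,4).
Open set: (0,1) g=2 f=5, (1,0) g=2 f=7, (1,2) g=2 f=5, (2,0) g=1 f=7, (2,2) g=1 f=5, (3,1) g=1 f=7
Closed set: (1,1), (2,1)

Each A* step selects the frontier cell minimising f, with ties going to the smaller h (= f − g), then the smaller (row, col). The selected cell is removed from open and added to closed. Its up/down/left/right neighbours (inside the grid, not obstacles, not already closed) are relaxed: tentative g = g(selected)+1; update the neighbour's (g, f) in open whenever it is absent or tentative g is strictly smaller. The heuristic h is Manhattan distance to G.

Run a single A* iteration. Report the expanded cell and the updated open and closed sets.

step 1: expand (0,1) (f=5, h=3) → closed; open now [(0,0) g=3 f=7, (0,2) g=3 f=5, (1,0) g=2 f=7, (1,2) g=2 f=5, (2,0) g=1 f=7, (2,2) g=1 f=5, (3,1) g=1 f=7]

expanded=(0,1); open=[(0,0) g=3 f=7, (0,2) g=3 f=5, (1,0) g=2 f=7, (1,2) g=2 f=5, (2,0) g=1 f=7, (2,2) g=1 f=5, (3,1) g=1 f=7]; closed=[(0,1), (1,1), (2,1)]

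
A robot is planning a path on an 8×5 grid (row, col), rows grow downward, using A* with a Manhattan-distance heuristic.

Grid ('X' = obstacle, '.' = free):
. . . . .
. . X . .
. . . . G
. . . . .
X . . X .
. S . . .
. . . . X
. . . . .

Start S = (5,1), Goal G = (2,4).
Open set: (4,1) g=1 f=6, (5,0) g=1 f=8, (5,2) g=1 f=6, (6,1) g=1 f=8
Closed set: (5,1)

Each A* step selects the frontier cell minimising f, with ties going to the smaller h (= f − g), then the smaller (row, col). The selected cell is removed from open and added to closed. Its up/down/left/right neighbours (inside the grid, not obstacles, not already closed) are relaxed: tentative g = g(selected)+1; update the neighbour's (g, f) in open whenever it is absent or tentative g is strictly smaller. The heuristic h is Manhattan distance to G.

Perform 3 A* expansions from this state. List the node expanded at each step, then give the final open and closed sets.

order=[(4,1) → (3,1) → (2,1)]; open=[(1,1) g=4 f=8, (2,0) g=4 f=8, (2,2) g=4 f=6, (3,0) g=3 f=8, (3,2) g=3 f=6, (4,2) g=2 f=6, (5,0) g=1 f=8, (5,2) g=1 f=6, (6,1) g=1 f=8]; closed=[(2,1), (3,1), (4,1), (5,1)]

step 1: expand (4,1) (f=6, h=5) → closed; open now [(3,1) g=2 f=6, (4,2) g=2 f=6, (5,0) g=1 f=8, (5,2) g=1 f=6, (6,1) g=1 f=8]
step 2: expand (3,1) (f=6, h=4) → closed; open now [(2,1) g=3 f=6, (3,0) g=3 f=8, (3,2) g=3 f=6, (4,2) g=2 f=6, (5,0) g=1 f=8, (5,2) g=1 f=6, (6,1) g=1 f=8]
step 3: expand (2,1) (f=6, h=3) → closed; open now [(1,1) g=4 f=8, (2,0) g=4 f=8, (2,2) g=4 f=6, (3,0) g=3 f=8, (3,2) g=3 f=6, (4,2) g=2 f=6, (5,0) g=1 f=8, (5,2) g=1 f=6, (6,1) g=1 f=8]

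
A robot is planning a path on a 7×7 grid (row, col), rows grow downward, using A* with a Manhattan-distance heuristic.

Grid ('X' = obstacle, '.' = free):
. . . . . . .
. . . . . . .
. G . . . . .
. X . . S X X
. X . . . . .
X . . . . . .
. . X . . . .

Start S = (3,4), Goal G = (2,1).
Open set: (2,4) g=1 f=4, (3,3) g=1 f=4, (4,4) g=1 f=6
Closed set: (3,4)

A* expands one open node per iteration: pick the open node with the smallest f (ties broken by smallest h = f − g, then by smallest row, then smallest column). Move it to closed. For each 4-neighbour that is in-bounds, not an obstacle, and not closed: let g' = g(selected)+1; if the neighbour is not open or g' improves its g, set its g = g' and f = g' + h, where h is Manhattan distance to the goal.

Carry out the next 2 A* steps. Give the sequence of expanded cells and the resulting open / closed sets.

step 1: expand (2,4) (f=4, h=3) → closed; open now [(1,4) g=2 f=6, (2,3) g=2 f=4, (2,5) g=2 f=6, (3,3) g=1 f=4, (4,4) g=1 f=6]
step 2: expand (2,3) (f=4, h=2) → closed; open now [(1,3) g=3 f=6, (1,4) g=2 f=6, (2,2) g=3 f=4, (2,5) g=2 f=6, (3,3) g=1 f=4, (4,4) g=1 f=6]

order=[(2,4) → (2,3)]; open=[(1,3) g=3 f=6, (1,4) g=2 f=6, (2,2) g=3 f=4, (2,5) g=2 f=6, (3,3) g=1 f=4, (4,4) g=1 f=6]; closed=[(2,3), (2,4), (3,4)]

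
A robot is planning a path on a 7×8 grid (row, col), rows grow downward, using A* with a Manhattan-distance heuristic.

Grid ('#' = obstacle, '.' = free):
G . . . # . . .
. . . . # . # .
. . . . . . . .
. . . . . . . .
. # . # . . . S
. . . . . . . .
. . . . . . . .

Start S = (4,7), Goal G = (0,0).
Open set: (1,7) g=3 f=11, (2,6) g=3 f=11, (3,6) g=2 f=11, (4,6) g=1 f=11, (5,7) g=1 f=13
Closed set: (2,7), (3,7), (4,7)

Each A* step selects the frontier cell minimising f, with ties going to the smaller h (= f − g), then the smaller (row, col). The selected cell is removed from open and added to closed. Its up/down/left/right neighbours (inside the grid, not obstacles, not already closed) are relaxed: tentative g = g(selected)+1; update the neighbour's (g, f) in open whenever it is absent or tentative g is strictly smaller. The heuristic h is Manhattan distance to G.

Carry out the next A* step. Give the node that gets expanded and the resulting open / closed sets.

expanded=(1,7); open=[(0,7) g=4 f=11, (2,6) g=3 f=11, (3,6) g=2 f=11, (4,6) g=1 f=11, (5,7) g=1 f=13]; closed=[(1,7), (2,7), (3,7), (4,7)]

step 1: expand (1,7) (f=11, h=8) → closed; open now [(0,7) g=4 f=11, (2,6) g=3 f=11, (3,6) g=2 f=11, (4,6) g=1 f=11, (5,7) g=1 f=13]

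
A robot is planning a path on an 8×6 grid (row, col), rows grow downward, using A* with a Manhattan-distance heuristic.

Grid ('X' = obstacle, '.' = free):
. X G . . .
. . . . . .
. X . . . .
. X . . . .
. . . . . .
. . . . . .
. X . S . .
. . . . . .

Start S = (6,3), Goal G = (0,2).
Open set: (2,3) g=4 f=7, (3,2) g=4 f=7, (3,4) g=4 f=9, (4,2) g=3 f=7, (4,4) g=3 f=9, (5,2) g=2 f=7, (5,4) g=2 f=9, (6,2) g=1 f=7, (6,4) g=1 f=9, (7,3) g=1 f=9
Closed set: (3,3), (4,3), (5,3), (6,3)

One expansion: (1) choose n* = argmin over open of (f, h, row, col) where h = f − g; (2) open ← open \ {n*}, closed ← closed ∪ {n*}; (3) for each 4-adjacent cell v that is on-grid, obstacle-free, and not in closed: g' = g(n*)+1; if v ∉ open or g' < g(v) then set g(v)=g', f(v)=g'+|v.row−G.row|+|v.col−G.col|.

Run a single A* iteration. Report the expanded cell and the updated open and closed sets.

expanded=(2,3); open=[(1,3) g=5 f=7, (2,2) g=5 f=7, (2,4) g=5 f=9, (3,2) g=4 f=7, (3,4) g=4 f=9, (4,2) g=3 f=7, (4,4) g=3 f=9, (5,2) g=2 f=7, (5,4) g=2 f=9, (6,2) g=1 f=7, (6,4) g=1 f=9, (7,3) g=1 f=9]; closed=[(2,3), (3,3), (4,3), (5,3), (6,3)]

step 1: expand (2,3) (f=7, h=3) → closed; open now [(1,3) g=5 f=7, (2,2) g=5 f=7, (2,4) g=5 f=9, (3,2) g=4 f=7, (3,4) g=4 f=9, (4,2) g=3 f=7, (4,4) g=3 f=9, (5,2) g=2 f=7, (5,4) g=2 f=9, (6,2) g=1 f=7, (6,4) g=1 f=9, (7,3) g=1 f=9]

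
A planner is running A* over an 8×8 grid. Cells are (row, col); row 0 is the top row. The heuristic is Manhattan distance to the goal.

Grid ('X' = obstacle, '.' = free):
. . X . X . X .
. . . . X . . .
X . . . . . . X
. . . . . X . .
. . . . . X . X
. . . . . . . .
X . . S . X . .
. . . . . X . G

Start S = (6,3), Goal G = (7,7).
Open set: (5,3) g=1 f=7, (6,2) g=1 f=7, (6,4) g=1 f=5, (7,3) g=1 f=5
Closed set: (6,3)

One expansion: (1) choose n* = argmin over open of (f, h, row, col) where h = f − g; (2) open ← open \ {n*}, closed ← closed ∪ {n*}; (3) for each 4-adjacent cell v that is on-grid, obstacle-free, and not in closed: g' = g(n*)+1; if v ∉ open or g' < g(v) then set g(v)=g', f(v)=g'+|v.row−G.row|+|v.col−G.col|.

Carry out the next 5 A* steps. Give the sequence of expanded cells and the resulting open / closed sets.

order=[(6,4) → (7,4) → (7,3) → (5,4) → (5,5)]; open=[(4,4) g=3 f=9, (5,3) g=1 f=7, (5,6) g=4 f=7, (6,2) g=1 f=7, (7,2) g=2 f=7]; closed=[(5,4), (5,5), (6,3), (6,4), (7,3), (7,4)]

step 1: expand (6,4) (f=5, h=4) → closed; open now [(5,3) g=1 f=7, (5,4) g=2 f=7, (6,2) g=1 f=7, (7,3) g=1 f=5, (7,4) g=2 f=5]
step 2: expand (7,4) (f=5, h=3) → closed; open now [(5,3) g=1 f=7, (5,4) g=2 f=7, (6,2) g=1 f=7, (7,3) g=1 f=5]
step 3: expand (7,3) (f=5, h=4) → closed; open now [(5,3) g=1 f=7, (5,4) g=2 f=7, (6,2) g=1 f=7, (7,2) g=2 f=7]
step 4: expand (5,4) (f=7, h=5) → closed; open now [(4,4) g=3 f=9, (5,3) g=1 f=7, (5,5) g=3 f=7, (6,2) g=1 f=7, (7,2) g=2 f=7]
step 5: expand (5,5) (f=7, h=4) → closed; open now [(4,4) g=3 f=9, (5,3) g=1 f=7, (5,6) g=4 f=7, (6,2) g=1 f=7, (7,2) g=2 f=7]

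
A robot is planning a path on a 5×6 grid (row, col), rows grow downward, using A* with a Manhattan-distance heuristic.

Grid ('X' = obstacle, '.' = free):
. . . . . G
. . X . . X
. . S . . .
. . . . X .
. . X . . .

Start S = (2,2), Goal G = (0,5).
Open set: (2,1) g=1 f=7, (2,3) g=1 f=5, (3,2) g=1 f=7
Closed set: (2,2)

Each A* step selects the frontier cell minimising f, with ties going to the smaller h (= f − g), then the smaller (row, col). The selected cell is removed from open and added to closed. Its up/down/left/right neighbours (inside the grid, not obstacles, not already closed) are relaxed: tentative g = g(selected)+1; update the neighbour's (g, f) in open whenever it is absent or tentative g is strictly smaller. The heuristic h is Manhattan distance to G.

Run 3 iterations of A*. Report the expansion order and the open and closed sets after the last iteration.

order=[(2,3) → (1,3) → (0,3)]; open=[(0,2) g=4 f=7, (0,4) g=4 f=5, (1,4) g=3 f=5, (2,1) g=1 f=7, (2,4) g=2 f=5, (3,2) g=1 f=7, (3,3) g=2 f=7]; closed=[(0,3), (1,3), (2,2), (2,3)]

step 1: expand (2,3) (f=5, h=4) → closed; open now [(1,3) g=2 f=5, (2,1) g=1 f=7, (2,4) g=2 f=5, (3,2) g=1 f=7, (3,3) g=2 f=7]
step 2: expand (1,3) (f=5, h=3) → closed; open now [(0,3) g=3 f=5, (1,4) g=3 f=5, (2,1) g=1 f=7, (2,4) g=2 f=5, (3,2) g=1 f=7, (3,3) g=2 f=7]
step 3: expand (0,3) (f=5, h=2) → closed; open now [(0,2) g=4 f=7, (0,4) g=4 f=5, (1,4) g=3 f=5, (2,1) g=1 f=7, (2,4) g=2 f=5, (3,2) g=1 f=7, (3,3) g=2 f=7]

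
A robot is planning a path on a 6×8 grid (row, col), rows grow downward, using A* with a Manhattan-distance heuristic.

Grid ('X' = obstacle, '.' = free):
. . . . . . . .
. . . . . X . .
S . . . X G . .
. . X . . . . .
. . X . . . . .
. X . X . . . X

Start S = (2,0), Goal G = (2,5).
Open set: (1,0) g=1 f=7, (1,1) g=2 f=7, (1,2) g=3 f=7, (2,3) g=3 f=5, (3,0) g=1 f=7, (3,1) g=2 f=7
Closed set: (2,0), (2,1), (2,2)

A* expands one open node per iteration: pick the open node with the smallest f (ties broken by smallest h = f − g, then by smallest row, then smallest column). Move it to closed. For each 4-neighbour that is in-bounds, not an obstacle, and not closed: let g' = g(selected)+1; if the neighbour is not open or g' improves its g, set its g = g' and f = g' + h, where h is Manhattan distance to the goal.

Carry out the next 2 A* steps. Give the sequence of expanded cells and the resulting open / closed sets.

step 1: expand (2,3) (f=5, h=2) → closed; open now [(1,0) g=1 f=7, (1,1) g=2 f=7, (1,2) g=3 f=7, (1,3) g=4 f=7, (3,0) g=1 f=7, (3,1) g=2 f=7, (3,3) g=4 f=7]
step 2: expand (1,3) (f=7, h=3) → closed; open now [(0,3) g=5 f=9, (1,0) g=1 f=7, (1,1) g=2 f=7, (1,2) g=3 f=7, (1,4) g=5 f=7, (3,0) g=1 f=7, (3,1) g=2 f=7, (3,3) g=4 f=7]

order=[(2,3) → (1,3)]; open=[(0,3) g=5 f=9, (1,0) g=1 f=7, (1,1) g=2 f=7, (1,2) g=3 f=7, (1,4) g=5 f=7, (3,0) g=1 f=7, (3,1) g=2 f=7, (3,3) g=4 f=7]; closed=[(1,3), (2,0), (2,1), (2,2), (2,3)]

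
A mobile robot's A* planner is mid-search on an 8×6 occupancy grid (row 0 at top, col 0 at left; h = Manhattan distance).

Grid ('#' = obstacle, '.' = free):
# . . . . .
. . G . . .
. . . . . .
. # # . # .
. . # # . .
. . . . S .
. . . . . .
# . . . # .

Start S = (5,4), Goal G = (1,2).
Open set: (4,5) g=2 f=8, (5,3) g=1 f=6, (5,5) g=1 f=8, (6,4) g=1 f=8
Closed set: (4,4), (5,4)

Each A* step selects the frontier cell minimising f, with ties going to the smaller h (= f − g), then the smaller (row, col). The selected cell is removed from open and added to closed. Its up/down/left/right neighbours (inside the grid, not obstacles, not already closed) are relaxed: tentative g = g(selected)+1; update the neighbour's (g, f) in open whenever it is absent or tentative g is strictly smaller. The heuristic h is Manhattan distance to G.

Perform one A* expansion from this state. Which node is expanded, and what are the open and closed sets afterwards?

expanded=(5,3); open=[(4,5) g=2 f=8, (5,2) g=2 f=6, (5,5) g=1 f=8, (6,3) g=2 f=8, (6,4) g=1 f=8]; closed=[(4,4), (5,3), (5,4)]

step 1: expand (5,3) (f=6, h=5) → closed; open now [(4,5) g=2 f=8, (5,2) g=2 f=6, (5,5) g=1 f=8, (6,3) g=2 f=8, (6,4) g=1 f=8]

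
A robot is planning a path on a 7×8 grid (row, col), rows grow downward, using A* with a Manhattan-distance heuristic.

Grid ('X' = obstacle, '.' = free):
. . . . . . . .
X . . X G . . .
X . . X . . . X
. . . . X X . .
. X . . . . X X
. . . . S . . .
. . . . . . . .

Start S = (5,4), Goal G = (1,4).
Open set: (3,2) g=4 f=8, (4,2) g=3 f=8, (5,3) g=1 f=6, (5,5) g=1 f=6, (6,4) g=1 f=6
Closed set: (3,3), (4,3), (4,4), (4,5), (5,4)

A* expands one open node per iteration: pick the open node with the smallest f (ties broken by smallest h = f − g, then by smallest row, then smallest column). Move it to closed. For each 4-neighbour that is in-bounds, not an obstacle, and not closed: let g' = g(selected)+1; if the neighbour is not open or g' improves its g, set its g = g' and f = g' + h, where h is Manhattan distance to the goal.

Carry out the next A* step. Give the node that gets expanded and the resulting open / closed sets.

expanded=(5,3); open=[(3,2) g=4 f=8, (4,2) g=3 f=8, (5,2) g=2 f=8, (5,5) g=1 f=6, (6,3) g=2 f=8, (6,4) g=1 f=6]; closed=[(3,3), (4,3), (4,4), (4,5), (5,3), (5,4)]

step 1: expand (5,3) (f=6, h=5) → closed; open now [(3,2) g=4 f=8, (4,2) g=3 f=8, (5,2) g=2 f=8, (5,5) g=1 f=6, (6,3) g=2 f=8, (6,4) g=1 f=6]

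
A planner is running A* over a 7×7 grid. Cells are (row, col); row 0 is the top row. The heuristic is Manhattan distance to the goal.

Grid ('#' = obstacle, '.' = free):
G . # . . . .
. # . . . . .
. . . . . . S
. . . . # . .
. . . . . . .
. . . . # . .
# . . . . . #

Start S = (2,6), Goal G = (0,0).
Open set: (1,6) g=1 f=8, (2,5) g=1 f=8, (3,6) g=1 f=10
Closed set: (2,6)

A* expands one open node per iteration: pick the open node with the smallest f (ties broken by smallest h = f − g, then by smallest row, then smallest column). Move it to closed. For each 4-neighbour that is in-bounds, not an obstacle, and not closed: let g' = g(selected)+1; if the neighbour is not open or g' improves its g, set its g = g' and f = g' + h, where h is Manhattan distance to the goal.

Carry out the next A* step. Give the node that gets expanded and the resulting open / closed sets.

step 1: expand (1,6) (f=8, h=7) → closed; open now [(0,6) g=2 f=8, (1,5) g=2 f=8, (2,5) g=1 f=8, (3,6) g=1 f=10]

expanded=(1,6); open=[(0,6) g=2 f=8, (1,5) g=2 f=8, (2,5) g=1 f=8, (3,6) g=1 f=10]; closed=[(1,6), (2,6)]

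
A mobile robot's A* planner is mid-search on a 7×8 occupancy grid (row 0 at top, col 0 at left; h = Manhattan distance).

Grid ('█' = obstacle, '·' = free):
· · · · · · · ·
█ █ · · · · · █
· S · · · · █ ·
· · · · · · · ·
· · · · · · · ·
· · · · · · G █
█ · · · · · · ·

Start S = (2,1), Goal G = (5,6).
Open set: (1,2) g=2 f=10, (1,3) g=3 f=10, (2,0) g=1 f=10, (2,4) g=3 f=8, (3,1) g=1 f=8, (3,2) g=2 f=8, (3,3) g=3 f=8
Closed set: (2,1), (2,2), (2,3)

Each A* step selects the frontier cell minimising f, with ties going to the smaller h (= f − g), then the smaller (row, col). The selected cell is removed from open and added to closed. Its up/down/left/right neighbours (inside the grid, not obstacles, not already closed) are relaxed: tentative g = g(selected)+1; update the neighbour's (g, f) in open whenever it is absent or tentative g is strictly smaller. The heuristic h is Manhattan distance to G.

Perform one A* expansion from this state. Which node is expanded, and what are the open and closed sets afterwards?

step 1: expand (2,4) (f=8, h=5) → closed; open now [(1,2) g=2 f=10, (1,3) g=3 f=10, (1,4) g=4 f=10, (2,0) g=1 f=10, (2,5) g=4 f=8, (3,1) g=1 f=8, (3,2) g=2 f=8, (3,3) g=3 f=8, (3,4) g=4 f=8]

expanded=(2,4); open=[(1,2) g=2 f=10, (1,3) g=3 f=10, (1,4) g=4 f=10, (2,0) g=1 f=10, (2,5) g=4 f=8, (3,1) g=1 f=8, (3,2) g=2 f=8, (3,3) g=3 f=8, (3,4) g=4 f=8]; closed=[(2,1), (2,2), (2,3), (2,4)]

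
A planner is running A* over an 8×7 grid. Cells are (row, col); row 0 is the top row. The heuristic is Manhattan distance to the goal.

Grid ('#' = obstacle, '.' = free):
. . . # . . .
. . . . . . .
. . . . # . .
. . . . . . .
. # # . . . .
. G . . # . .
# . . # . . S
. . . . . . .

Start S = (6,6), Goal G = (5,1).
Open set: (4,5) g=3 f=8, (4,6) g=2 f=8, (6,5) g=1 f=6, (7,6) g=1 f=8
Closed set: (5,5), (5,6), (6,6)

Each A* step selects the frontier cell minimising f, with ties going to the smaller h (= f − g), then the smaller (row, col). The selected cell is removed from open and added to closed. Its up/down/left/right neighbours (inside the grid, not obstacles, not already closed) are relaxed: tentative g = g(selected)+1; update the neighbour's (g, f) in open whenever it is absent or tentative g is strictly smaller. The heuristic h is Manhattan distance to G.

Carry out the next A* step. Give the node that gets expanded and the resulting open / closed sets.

expanded=(6,5); open=[(4,5) g=3 f=8, (4,6) g=2 f=8, (6,4) g=2 f=6, (7,5) g=2 f=8, (7,6) g=1 f=8]; closed=[(5,5), (5,6), (6,5), (6,6)]

step 1: expand (6,5) (f=6, h=5) → closed; open now [(4,5) g=3 f=8, (4,6) g=2 f=8, (6,4) g=2 f=6, (7,5) g=2 f=8, (7,6) g=1 f=8]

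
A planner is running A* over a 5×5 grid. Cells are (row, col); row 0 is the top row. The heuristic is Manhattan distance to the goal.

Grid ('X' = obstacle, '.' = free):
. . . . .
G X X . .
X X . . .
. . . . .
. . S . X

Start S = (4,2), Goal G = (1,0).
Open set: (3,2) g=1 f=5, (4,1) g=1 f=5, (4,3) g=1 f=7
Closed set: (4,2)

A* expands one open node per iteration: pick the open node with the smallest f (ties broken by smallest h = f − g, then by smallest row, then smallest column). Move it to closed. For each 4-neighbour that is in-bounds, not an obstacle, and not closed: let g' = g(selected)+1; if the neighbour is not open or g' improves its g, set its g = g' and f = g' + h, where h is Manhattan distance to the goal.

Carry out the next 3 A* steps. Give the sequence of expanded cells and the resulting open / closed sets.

order=[(3,2) → (2,2) → (3,1)]; open=[(2,3) g=3 f=7, (3,0) g=3 f=5, (3,3) g=2 f=7, (4,1) g=1 f=5, (4,3) g=1 f=7]; closed=[(2,2), (3,1), (3,2), (4,2)]

step 1: expand (3,2) (f=5, h=4) → closed; open now [(2,2) g=2 f=5, (3,1) g=2 f=5, (3,3) g=2 f=7, (4,1) g=1 f=5, (4,3) g=1 f=7]
step 2: expand (2,2) (f=5, h=3) → closed; open now [(2,3) g=3 f=7, (3,1) g=2 f=5, (3,3) g=2 f=7, (4,1) g=1 f=5, (4,3) g=1 f=7]
step 3: expand (3,1) (f=5, h=3) → closed; open now [(2,3) g=3 f=7, (3,0) g=3 f=5, (3,3) g=2 f=7, (4,1) g=1 f=5, (4,3) g=1 f=7]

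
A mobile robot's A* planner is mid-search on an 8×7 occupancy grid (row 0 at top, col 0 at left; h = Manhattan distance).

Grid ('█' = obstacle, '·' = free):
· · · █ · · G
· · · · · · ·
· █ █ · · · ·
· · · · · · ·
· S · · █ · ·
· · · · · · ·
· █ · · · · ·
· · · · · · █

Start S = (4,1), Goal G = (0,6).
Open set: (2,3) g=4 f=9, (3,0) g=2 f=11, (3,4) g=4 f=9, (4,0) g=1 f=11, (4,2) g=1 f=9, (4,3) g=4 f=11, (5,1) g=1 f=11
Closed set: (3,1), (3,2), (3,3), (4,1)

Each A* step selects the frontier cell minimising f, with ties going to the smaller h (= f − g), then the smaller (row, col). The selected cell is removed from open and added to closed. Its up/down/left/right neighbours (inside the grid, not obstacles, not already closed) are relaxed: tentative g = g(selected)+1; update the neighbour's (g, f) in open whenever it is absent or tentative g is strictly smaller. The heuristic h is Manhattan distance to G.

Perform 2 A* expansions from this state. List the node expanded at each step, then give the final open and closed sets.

order=[(2,3) → (1,3)]; open=[(1,2) g=6 f=11, (1,4) g=6 f=9, (2,4) g=5 f=9, (3,0) g=2 f=11, (3,4) g=4 f=9, (4,0) g=1 f=11, (4,2) g=1 f=9, (4,3) g=4 f=11, (5,1) g=1 f=11]; closed=[(1,3), (2,3), (3,1), (3,2), (3,3), (4,1)]

step 1: expand (2,3) (f=9, h=5) → closed; open now [(1,3) g=5 f=9, (2,4) g=5 f=9, (3,0) g=2 f=11, (3,4) g=4 f=9, (4,0) g=1 f=11, (4,2) g=1 f=9, (4,3) g=4 f=11, (5,1) g=1 f=11]
step 2: expand (1,3) (f=9, h=4) → closed; open now [(1,2) g=6 f=11, (1,4) g=6 f=9, (2,4) g=5 f=9, (3,0) g=2 f=11, (3,4) g=4 f=9, (4,0) g=1 f=11, (4,2) g=1 f=9, (4,3) g=4 f=11, (5,1) g=1 f=11]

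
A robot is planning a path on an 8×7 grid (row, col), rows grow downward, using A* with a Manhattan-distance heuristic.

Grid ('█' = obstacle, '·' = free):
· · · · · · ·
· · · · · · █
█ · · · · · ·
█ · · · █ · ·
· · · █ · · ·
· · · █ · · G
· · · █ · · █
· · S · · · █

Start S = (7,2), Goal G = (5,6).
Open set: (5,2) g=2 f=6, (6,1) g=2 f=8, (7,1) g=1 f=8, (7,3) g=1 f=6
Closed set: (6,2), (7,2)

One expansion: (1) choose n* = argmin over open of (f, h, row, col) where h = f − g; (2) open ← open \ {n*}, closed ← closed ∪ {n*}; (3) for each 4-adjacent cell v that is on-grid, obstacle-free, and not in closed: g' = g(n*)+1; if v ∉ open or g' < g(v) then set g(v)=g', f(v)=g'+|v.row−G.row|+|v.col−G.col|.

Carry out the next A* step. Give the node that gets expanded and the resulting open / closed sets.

expanded=(5,2); open=[(4,2) g=3 f=8, (5,1) g=3 f=8, (6,1) g=2 f=8, (7,1) g=1 f=8, (7,3) g=1 f=6]; closed=[(5,2), (6,2), (7,2)]

step 1: expand (5,2) (f=6, h=4) → closed; open now [(4,2) g=3 f=8, (5,1) g=3 f=8, (6,1) g=2 f=8, (7,1) g=1 f=8, (7,3) g=1 f=6]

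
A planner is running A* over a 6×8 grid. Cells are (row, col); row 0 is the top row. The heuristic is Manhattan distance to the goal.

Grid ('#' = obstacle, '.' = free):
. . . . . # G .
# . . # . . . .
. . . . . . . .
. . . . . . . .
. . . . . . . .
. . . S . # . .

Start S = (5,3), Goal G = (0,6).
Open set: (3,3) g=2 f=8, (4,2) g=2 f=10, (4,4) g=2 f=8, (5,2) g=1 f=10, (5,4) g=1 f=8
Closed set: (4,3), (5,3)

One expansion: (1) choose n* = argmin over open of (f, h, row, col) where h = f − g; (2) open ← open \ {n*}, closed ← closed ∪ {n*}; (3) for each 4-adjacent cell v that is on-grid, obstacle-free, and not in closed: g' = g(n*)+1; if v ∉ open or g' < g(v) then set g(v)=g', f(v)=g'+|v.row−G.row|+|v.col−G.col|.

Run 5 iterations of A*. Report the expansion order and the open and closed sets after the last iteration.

order=[(3,3) → (2,3) → (2,4) → (1,4) → (0,4)]; open=[(0,3) g=7 f=10, (1,5) g=6 f=8, (2,2) g=4 f=10, (2,5) g=5 f=8, (3,2) g=3 f=10, (3,4) g=3 f=8, (4,2) g=2 f=10, (4,4) g=2 f=8, (5,2) g=1 f=10, (5,4) g=1 f=8]; closed=[(0,4), (1,4), (2,3), (2,4), (3,3), (4,3), (5,3)]

step 1: expand (3,3) (f=8, h=6) → closed; open now [(2,3) g=3 f=8, (3,2) g=3 f=10, (3,4) g=3 f=8, (4,2) g=2 f=10, (4,4) g=2 f=8, (5,2) g=1 f=10, (5,4) g=1 f=8]
step 2: expand (2,3) (f=8, h=5) → closed; open now [(2,2) g=4 f=10, (2,4) g=4 f=8, (3,2) g=3 f=10, (3,4) g=3 f=8, (4,2) g=2 f=10, (4,4) g=2 f=8, (5,2) g=1 f=10, (5,4) g=1 f=8]
step 3: expand (2,4) (f=8, h=4) → closed; open now [(1,4) g=5 f=8, (2,2) g=4 f=10, (2,5) g=5 f=8, (3,2) g=3 f=10, (3,4) g=3 f=8, (4,2) g=2 f=10, (4,4) g=2 f=8, (5,2) g=1 f=10, (5,4) g=1 f=8]
step 4: expand (1,4) (f=8, h=3) → closed; open now [(0,4) g=6 f=8, (1,5) g=6 f=8, (2,2) g=4 f=10, (2,5) g=5 f=8, (3,2) g=3 f=10, (3,4) g=3 f=8, (4,2) g=2 f=10, (4,4) g=2 f=8, (5,2) g=1 f=10, (5,4) g=1 f=8]
step 5: expand (0,4) (f=8, h=2) → closed; open now [(0,3) g=7 f=10, (1,5) g=6 f=8, (2,2) g=4 f=10, (2,5) g=5 f=8, (3,2) g=3 f=10, (3,4) g=3 f=8, (4,2) g=2 f=10, (4,4) g=2 f=8, (5,2) g=1 f=10, (5,4) g=1 f=8]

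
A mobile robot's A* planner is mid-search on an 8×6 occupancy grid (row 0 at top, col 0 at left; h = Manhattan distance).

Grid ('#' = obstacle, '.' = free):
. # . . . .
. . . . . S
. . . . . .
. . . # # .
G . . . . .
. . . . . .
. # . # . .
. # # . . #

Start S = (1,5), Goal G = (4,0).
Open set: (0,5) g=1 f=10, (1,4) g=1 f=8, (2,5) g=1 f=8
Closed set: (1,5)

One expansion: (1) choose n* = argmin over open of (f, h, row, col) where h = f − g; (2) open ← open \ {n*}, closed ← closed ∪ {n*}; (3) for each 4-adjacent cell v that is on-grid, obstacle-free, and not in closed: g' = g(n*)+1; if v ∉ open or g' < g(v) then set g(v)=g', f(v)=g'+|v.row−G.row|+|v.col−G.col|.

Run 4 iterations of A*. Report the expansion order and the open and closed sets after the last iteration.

step 1: expand (1,4) (f=8, h=7) → closed; open now [(0,4) g=2 f=10, (0,5) g=1 f=10, (1,3) g=2 f=8, (2,4) g=2 f=8, (2,5) g=1 f=8]
step 2: expand (1,3) (f=8, h=6) → closed; open now [(0,3) g=3 f=10, (0,4) g=2 f=10, (0,5) g=1 f=10, (1,2) g=3 f=8, (2,3) g=3 f=8, (2,4) g=2 f=8, (2,5) g=1 f=8]
step 3: expand (1,2) (f=8, h=5) → closed; open now [(0,2) g=4 f=10, (0,3) g=3 f=10, (0,4) g=2 f=10, (0,5) g=1 f=10, (1,1) g=4 f=8, (2,2) g=4 f=8, (2,3) g=3 f=8, (2,4) g=2 f=8, (2,5) g=1 f=8]
step 4: expand (1,1) (f=8, h=4) → closed; open now [(0,2) g=4 f=10, (0,3) g=3 f=10, (0,4) g=2 f=10, (0,5) g=1 f=10, (1,0) g=5 f=8, (2,1) g=5 f=8, (2,2) g=4 f=8, (2,3) g=3 f=8, (2,4) g=2 f=8, (2,5) g=1 f=8]

order=[(1,4) → (1,3) → (1,2) → (1,1)]; open=[(0,2) g=4 f=10, (0,3) g=3 f=10, (0,4) g=2 f=10, (0,5) g=1 f=10, (1,0) g=5 f=8, (2,1) g=5 f=8, (2,2) g=4 f=8, (2,3) g=3 f=8, (2,4) g=2 f=8, (2,5) g=1 f=8]; closed=[(1,1), (1,2), (1,3), (1,4), (1,5)]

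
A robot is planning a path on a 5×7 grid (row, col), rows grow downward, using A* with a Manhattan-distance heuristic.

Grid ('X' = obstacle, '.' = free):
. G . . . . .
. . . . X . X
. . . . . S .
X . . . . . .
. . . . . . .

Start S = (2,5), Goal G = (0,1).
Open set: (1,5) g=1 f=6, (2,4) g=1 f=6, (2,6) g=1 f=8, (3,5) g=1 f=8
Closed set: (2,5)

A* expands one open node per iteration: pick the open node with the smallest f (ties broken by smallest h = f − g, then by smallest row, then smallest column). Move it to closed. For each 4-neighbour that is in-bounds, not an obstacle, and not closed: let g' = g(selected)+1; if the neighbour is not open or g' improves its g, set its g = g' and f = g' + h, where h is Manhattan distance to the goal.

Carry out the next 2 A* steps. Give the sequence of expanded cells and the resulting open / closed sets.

order=[(1,5) → (0,5)]; open=[(0,4) g=3 f=6, (0,6) g=3 f=8, (2,4) g=1 f=6, (2,6) g=1 f=8, (3,5) g=1 f=8]; closed=[(0,5), (1,5), (2,5)]

step 1: expand (1,5) (f=6, h=5) → closed; open now [(0,5) g=2 f=6, (2,4) g=1 f=6, (2,6) g=1 f=8, (3,5) g=1 f=8]
step 2: expand (0,5) (f=6, h=4) → closed; open now [(0,4) g=3 f=6, (0,6) g=3 f=8, (2,4) g=1 f=6, (2,6) g=1 f=8, (3,5) g=1 f=8]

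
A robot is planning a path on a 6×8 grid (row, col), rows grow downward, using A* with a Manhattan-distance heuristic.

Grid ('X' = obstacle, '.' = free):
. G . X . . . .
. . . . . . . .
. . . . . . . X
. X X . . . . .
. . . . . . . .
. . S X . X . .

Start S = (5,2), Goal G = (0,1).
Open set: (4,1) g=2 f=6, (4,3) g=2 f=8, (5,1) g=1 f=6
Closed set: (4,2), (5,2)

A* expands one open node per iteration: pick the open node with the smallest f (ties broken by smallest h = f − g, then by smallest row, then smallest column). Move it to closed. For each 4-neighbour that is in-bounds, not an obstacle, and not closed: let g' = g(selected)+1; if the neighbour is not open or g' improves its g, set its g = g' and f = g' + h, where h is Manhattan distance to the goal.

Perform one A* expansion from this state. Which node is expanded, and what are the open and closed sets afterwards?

expanded=(4,1); open=[(4,0) g=3 f=8, (4,3) g=2 f=8, (5,1) g=1 f=6]; closed=[(4,1), (4,2), (5,2)]

step 1: expand (4,1) (f=6, h=4) → closed; open now [(4,0) g=3 f=8, (4,3) g=2 f=8, (5,1) g=1 f=6]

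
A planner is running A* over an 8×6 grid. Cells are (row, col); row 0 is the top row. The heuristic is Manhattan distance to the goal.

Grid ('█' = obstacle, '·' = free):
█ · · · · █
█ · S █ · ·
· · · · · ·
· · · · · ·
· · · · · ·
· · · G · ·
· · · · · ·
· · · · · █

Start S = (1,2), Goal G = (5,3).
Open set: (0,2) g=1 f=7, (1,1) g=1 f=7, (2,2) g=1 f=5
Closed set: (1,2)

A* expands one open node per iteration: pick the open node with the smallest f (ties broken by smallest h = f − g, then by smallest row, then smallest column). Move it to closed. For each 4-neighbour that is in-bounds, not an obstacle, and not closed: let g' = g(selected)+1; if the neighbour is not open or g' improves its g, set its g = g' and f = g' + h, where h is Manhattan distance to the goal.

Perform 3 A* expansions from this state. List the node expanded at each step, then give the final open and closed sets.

order=[(2,2) → (2,3) → (3,3)]; open=[(0,2) g=1 f=7, (1,1) g=1 f=7, (2,1) g=2 f=7, (2,4) g=3 f=7, (3,2) g=2 f=5, (3,4) g=4 f=7, (4,3) g=4 f=5]; closed=[(1,2), (2,2), (2,3), (3,3)]

step 1: expand (2,2) (f=5, h=4) → closed; open now [(0,2) g=1 f=7, (1,1) g=1 f=7, (2,1) g=2 f=7, (2,3) g=2 f=5, (3,2) g=2 f=5]
step 2: expand (2,3) (f=5, h=3) → closed; open now [(0,2) g=1 f=7, (1,1) g=1 f=7, (2,1) g=2 f=7, (2,4) g=3 f=7, (3,2) g=2 f=5, (3,3) g=3 f=5]
step 3: expand (3,3) (f=5, h=2) → closed; open now [(0,2) g=1 f=7, (1,1) g=1 f=7, (2,1) g=2 f=7, (2,4) g=3 f=7, (3,2) g=2 f=5, (3,4) g=4 f=7, (4,3) g=4 f=5]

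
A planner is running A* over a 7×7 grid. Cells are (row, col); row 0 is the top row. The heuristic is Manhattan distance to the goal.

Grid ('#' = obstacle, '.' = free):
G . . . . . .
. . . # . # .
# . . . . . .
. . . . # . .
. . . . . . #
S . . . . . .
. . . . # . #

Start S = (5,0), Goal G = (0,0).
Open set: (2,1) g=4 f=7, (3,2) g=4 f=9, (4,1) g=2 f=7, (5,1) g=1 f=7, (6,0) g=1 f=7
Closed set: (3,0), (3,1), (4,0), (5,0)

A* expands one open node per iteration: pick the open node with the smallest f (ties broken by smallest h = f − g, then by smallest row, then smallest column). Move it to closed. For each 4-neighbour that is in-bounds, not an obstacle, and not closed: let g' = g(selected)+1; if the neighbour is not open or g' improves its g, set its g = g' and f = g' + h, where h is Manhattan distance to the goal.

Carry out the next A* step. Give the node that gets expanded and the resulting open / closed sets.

step 1: expand (2,1) (f=7, h=3) → closed; open now [(1,1) g=5 f=7, (2,2) g=5 f=9, (3,2) g=4 f=9, (4,1) g=2 f=7, (5,1) g=1 f=7, (6,0) g=1 f=7]

expanded=(2,1); open=[(1,1) g=5 f=7, (2,2) g=5 f=9, (3,2) g=4 f=9, (4,1) g=2 f=7, (5,1) g=1 f=7, (6,0) g=1 f=7]; closed=[(2,1), (3,0), (3,1), (4,0), (5,0)]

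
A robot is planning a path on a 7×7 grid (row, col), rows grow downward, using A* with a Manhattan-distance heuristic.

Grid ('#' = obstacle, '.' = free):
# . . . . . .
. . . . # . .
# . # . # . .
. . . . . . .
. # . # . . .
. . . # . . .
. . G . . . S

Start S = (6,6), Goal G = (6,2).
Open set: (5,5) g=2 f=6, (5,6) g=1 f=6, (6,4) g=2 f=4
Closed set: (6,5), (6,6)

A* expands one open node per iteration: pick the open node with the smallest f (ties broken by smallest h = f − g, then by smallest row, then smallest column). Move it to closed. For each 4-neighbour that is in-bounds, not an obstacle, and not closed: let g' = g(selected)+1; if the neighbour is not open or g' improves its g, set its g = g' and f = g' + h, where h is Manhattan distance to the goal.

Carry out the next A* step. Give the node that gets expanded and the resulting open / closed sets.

step 1: expand (6,4) (f=4, h=2) → closed; open now [(5,4) g=3 f=6, (5,5) g=2 f=6, (5,6) g=1 f=6, (6,3) g=3 f=4]

expanded=(6,4); open=[(5,4) g=3 f=6, (5,5) g=2 f=6, (5,6) g=1 f=6, (6,3) g=3 f=4]; closed=[(6,4), (6,5), (6,6)]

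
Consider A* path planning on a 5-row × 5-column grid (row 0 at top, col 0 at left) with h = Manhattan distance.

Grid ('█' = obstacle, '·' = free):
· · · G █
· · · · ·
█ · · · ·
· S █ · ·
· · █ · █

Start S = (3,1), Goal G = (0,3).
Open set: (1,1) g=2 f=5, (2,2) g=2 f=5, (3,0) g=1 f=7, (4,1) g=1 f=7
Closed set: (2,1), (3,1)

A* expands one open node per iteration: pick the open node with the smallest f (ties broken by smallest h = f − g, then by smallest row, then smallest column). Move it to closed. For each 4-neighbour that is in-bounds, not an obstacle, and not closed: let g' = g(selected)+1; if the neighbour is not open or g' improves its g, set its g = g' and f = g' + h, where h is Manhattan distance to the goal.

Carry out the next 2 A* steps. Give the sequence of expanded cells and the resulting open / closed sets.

order=[(1,1) → (0,1)]; open=[(0,0) g=4 f=7, (0,2) g=4 f=5, (1,0) g=3 f=7, (1,2) g=3 f=5, (2,2) g=2 f=5, (3,0) g=1 f=7, (4,1) g=1 f=7]; closed=[(0,1), (1,1), (2,1), (3,1)]

step 1: expand (1,1) (f=5, h=3) → closed; open now [(0,1) g=3 f=5, (1,0) g=3 f=7, (1,2) g=3 f=5, (2,2) g=2 f=5, (3,0) g=1 f=7, (4,1) g=1 f=7]
step 2: expand (0,1) (f=5, h=2) → closed; open now [(0,0) g=4 f=7, (0,2) g=4 f=5, (1,0) g=3 f=7, (1,2) g=3 f=5, (2,2) g=2 f=5, (3,0) g=1 f=7, (4,1) g=1 f=7]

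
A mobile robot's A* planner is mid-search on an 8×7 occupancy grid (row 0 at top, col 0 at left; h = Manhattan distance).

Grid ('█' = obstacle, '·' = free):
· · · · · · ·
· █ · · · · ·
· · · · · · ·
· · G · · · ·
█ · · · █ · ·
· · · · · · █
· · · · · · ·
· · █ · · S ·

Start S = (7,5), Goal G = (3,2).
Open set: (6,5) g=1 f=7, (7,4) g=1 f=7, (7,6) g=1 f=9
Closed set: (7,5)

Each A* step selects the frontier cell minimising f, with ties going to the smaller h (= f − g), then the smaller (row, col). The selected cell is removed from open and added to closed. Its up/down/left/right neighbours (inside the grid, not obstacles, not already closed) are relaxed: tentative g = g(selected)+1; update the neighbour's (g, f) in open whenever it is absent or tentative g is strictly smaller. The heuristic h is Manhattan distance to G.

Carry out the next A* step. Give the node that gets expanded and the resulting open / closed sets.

expanded=(6,5); open=[(5,5) g=2 f=7, (6,4) g=2 f=7, (6,6) g=2 f=9, (7,4) g=1 f=7, (7,6) g=1 f=9]; closed=[(6,5), (7,5)]

step 1: expand (6,5) (f=7, h=6) → closed; open now [(5,5) g=2 f=7, (6,4) g=2 f=7, (6,6) g=2 f=9, (7,4) g=1 f=7, (7,6) g=1 f=9]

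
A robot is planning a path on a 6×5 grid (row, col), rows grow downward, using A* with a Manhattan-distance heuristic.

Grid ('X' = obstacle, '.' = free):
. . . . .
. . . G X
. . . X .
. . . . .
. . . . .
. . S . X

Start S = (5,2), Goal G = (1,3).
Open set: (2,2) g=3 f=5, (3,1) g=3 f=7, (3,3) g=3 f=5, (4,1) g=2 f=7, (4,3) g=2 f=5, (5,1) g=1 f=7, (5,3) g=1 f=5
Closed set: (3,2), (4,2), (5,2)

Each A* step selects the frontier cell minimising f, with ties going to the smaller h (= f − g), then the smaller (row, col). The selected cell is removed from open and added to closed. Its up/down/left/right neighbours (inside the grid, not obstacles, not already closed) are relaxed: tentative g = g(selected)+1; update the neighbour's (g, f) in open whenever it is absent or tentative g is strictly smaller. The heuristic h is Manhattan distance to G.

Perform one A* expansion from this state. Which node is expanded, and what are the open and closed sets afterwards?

expanded=(2,2); open=[(1,2) g=4 f=5, (2,1) g=4 f=7, (3,1) g=3 f=7, (3,3) g=3 f=5, (4,1) g=2 f=7, (4,3) g=2 f=5, (5,1) g=1 f=7, (5,3) g=1 f=5]; closed=[(2,2), (3,2), (4,2), (5,2)]

step 1: expand (2,2) (f=5, h=2) → closed; open now [(1,2) g=4 f=5, (2,1) g=4 f=7, (3,1) g=3 f=7, (3,3) g=3 f=5, (4,1) g=2 f=7, (4,3) g=2 f=5, (5,1) g=1 f=7, (5,3) g=1 f=5]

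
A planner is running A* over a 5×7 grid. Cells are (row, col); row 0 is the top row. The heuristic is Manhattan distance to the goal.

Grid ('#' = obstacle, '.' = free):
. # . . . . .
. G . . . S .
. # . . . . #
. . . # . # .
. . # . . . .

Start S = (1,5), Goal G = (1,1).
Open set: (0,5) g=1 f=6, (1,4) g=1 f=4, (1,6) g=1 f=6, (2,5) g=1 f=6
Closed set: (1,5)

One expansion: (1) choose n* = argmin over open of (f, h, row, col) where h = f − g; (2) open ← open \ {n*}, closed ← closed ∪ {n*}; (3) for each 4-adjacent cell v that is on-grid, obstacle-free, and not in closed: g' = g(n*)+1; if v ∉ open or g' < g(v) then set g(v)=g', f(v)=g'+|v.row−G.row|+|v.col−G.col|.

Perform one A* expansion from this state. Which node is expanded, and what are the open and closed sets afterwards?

step 1: expand (1,4) (f=4, h=3) → closed; open now [(0,4) g=2 f=6, (0,5) g=1 f=6, (1,3) g=2 f=4, (1,6) g=1 f=6, (2,4) g=2 f=6, (2,5) g=1 f=6]

expanded=(1,4); open=[(0,4) g=2 f=6, (0,5) g=1 f=6, (1,3) g=2 f=4, (1,6) g=1 f=6, (2,4) g=2 f=6, (2,5) g=1 f=6]; closed=[(1,4), (1,5)]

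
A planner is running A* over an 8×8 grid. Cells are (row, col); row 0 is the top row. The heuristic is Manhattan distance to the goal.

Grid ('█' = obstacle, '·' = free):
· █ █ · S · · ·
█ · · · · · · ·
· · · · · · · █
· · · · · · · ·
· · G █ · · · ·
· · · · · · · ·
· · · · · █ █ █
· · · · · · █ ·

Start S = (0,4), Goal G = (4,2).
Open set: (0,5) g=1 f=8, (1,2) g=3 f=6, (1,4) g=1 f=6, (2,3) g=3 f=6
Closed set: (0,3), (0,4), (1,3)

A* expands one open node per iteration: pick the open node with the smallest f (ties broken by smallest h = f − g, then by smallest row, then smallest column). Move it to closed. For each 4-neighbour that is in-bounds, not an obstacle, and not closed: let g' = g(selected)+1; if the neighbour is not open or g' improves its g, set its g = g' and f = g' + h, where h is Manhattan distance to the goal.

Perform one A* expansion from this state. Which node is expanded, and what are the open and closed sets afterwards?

step 1: expand (1,2) (f=6, h=3) → closed; open now [(0,5) g=1 f=8, (1,1) g=4 f=8, (1,4) g=1 f=6, (2,2) g=4 f=6, (2,3) g=3 f=6]

expanded=(1,2); open=[(0,5) g=1 f=8, (1,1) g=4 f=8, (1,4) g=1 f=6, (2,2) g=4 f=6, (2,3) g=3 f=6]; closed=[(0,3), (0,4), (1,2), (1,3)]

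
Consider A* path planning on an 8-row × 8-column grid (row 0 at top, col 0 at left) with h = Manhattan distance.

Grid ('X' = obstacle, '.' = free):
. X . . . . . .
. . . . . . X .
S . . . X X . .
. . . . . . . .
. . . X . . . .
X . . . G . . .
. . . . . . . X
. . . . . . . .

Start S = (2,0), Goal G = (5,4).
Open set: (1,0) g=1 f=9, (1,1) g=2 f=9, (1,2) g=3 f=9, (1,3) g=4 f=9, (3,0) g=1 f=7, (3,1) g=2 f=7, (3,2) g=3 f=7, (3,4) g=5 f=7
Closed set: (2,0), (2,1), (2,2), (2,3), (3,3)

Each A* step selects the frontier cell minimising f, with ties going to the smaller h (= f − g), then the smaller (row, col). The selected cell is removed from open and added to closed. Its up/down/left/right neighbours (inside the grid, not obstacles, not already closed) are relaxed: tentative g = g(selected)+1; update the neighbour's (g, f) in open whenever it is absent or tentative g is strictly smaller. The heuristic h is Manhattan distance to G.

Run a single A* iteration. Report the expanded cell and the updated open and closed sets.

step 1: expand (3,4) (f=7, h=2) → closed; open now [(1,0) g=1 f=9, (1,1) g=2 f=9, (1,2) g=3 f=9, (1,3) g=4 f=9, (3,0) g=1 f=7, (3,1) g=2 f=7, (3,2) g=3 f=7, (3,5) g=6 f=9, (4,4) g=6 f=7]

expanded=(3,4); open=[(1,0) g=1 f=9, (1,1) g=2 f=9, (1,2) g=3 f=9, (1,3) g=4 f=9, (3,0) g=1 f=7, (3,1) g=2 f=7, (3,2) g=3 f=7, (3,5) g=6 f=9, (4,4) g=6 f=7]; closed=[(2,0), (2,1), (2,2), (2,3), (3,3), (3,4)]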